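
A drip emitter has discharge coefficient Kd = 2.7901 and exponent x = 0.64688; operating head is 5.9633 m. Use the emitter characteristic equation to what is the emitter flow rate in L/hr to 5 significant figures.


Approach: apply the emitter characteristic equation, q = Kd * h^x.
q = 2.7901 * 5.9633^0.64688 = 8.8566 L/hr
Therefore the emitter flow rate = 8.8566 L/hr.


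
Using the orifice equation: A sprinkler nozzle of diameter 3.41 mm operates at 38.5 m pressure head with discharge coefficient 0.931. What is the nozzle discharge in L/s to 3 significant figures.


Approach: apply the orifice equation, Q = Cd*A*sqrt(2*g*h), A = pi*(d/2)^2.
A = pi*(3.41e-3/2)^2 = 9.1327e-06 m^2
Q = 0.931 * 9.1327e-06 * sqrt(2*9.81*38.5) * 1000 = 0.234 L/s
Therefore the nozzle discharge = 0.234 L/s.


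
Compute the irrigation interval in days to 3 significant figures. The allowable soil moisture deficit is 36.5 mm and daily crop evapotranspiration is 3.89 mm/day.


Approach: apply the irrigation interval relation, interval = SMD / ETc.
interval = 36.5 / 3.89 = 9.38 days
Therefore the irrigation interval = 9.38 days.


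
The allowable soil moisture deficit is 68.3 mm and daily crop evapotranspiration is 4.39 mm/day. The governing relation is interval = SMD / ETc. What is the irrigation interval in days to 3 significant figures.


interval = 68.3 / 4.39 = 15.6 days
Therefore the irrigation interval = 15.6 days.


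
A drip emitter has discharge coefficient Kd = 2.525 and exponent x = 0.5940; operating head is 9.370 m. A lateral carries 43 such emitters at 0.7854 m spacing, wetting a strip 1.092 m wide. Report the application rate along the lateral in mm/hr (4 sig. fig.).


Approach: apply the emitter equation with a lateral mass balance, q = Kd*h^x; Q = n*q; rate = Q/(n*spacing*width).
Step 1 — single emitter flow (q = Kd*h^x):
  q = 2.525 * 9.370^0.5940 = 9.53838 L/hr
Step 2 — total lateral flow: Q = 43 * 9.53838 = 410.150 L/hr
Step 3 — wetted area: A = 43 * 0.7854 * 1.092 = 36.8792 m^2
Step 4 — application rate: Q/A = 410.150/36.8792 = 11.12 mm/hr
Therefore the application rate along the lateral = 11.12 mm/hr.


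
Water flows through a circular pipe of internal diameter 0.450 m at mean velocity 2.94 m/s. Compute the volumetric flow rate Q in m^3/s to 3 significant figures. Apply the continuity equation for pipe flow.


Approach: apply the continuity equation for pipe flow, Q = A * v with A = pi*(D/2)^2.
A = pi*(0.450/2)^2 = 0.15904 m^2
Q = 0.15904 * 2.94 = 0.468 m^3/s
Therefore the volumetric flow rate Q = 0.468 m^3/s.


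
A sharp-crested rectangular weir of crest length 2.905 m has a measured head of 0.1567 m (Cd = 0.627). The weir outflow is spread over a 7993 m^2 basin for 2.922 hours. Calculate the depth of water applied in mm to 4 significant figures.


Approach: apply the rectangular weir equation with a volume-to-depth conversion, Q = (2/3)*Cd*L*sqrt(2g)*H^1.5; d = Q*t/A * 1000.
Step 1 — weir discharge:
  Q = (2/3)*0.627*2.905*sqrt(2*9.81)*0.1567^1.5 = 0.333638 m^3/s
Step 2 — volume: V = 0.333638 * 2.922*3600 = 3509.60 m^3
Step 3 — depth: d = V/A * 1000 = 3509.60/7993 * 1000 = 439.1 mm
Therefore the depth of water applied = 439.1 mm.


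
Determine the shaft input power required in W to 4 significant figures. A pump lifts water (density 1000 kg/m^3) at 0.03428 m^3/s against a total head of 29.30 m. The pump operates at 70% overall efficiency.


Approach: apply hydraulic power then efficiency conversion, P = rho*g*Q*H; P_in = P/eta.
Step 1 — hydraulic power (P = rho*g*Q*H):
  P = 1000 * 9.81 * 0.03428 * 29.30 = 9853.20 W
Step 2 — input power: P_in = P/eta = 9853.20 / 0.7 = 14080 W
Therefore the shaft input power required = 14080 W.


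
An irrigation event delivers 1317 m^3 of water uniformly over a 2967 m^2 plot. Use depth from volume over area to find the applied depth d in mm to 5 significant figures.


Approach: apply depth from volume over area, d = (V/A)*1000.
d = (1317 / 2967) * 1000 = 443.88 mm
Therefore the applied depth d = 443.88 mm.


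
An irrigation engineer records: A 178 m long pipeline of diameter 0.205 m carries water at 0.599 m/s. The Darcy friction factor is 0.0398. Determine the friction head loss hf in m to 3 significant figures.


Approach: apply the Darcy-Weisbach equation, hf = f*(L/D)*(v^2/(2g)).
hf = 0.0398 * (178/0.205) * (0.599^2 / (2*9.81))
hf = 0.632 m
Therefore the friction head loss hf = 0.632 m.


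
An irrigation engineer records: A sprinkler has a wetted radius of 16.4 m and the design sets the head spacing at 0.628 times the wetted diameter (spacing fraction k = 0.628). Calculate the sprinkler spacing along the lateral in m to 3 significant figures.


Approach: apply the sprinkler spacing rule (spacing as a fraction of wetted diameter), S = k*(2*R).
S = 0.628 * (2 * 16.4) = 20.6 m
Therefore the sprinkler spacing along the lateral = 20.6 m.


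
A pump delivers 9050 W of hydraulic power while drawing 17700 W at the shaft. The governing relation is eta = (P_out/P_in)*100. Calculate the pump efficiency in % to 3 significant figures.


eta = (9050 / 17700) * 100 = 51.1 %
Therefore the pump efficiency = 51.1 %.


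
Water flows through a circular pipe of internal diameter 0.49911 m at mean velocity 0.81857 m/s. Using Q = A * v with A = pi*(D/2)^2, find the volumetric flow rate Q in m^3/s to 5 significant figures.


A = pi*(0.49911/2)^2 = 0.1956512 m^2
Q = 0.1956512 * 0.81857 = 0.16015 m^3/s
Therefore the volumetric flow rate Q = 0.16015 m^3/s.


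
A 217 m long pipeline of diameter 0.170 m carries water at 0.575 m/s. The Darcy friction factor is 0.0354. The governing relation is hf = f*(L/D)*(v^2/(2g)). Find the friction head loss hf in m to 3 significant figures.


hf = 0.0354 * (217/0.170) * (0.575^2 / (2*9.81))
hf = 0.761 m
Therefore the friction head loss hf = 0.761 m.


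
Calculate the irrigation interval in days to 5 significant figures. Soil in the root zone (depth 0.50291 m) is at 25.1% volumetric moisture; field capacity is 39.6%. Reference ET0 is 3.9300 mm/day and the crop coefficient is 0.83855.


Approach: apply soil-water budget scheduling, SMD = (FC-theta)/100*depth*1000; ETc = ET0*Kc; interval = SMD/ETc.
Step 1 — soil moisture deficit:
  SMD = (39.6 - 25.1)/100 * 0.50291 * 1000 = 72.92195 mm
Step 2 — daily crop ET (ETc = ET0*Kc):
  ETc = 3.9300 * 0.83855 = 3.295502 mm/day
Step 3 — irrigation interval (SMD/ETc):
  interval = 72.92195 / 3.295502 = 22.128 days
Therefore the irrigation interval = 22.128 days.


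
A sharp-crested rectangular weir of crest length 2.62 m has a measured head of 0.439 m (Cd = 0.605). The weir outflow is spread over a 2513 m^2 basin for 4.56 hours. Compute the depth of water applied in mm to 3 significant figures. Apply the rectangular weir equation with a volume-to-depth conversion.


Approach: apply the rectangular weir equation with a volume-to-depth conversion, Q = (2/3)*Cd*L*sqrt(2g)*H^1.5; d = Q*t/A * 1000.
Step 1 — weir discharge:
  Q = (2/3)*0.605*2.62*sqrt(2*9.81)*0.439^1.5 = 1.3615 m^3/s
Step 2 — volume: V = 1.3615 * 4.56*3600 = 22350 m^3
Step 3 — depth: d = V/A * 1000 = 22350/2513 * 1000 = 8890 mm
Therefore the depth of water applied = 8890 mm.


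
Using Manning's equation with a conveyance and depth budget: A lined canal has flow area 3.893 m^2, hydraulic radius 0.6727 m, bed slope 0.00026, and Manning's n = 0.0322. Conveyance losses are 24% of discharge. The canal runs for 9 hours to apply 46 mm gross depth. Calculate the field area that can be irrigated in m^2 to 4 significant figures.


Approach: apply Manning's equation with a conveyance and depth budget, Q = (1/n)*A*R^(2/3)*S^(1/2); Q_field = Q*(1-loss); Area = Q_field*t/(d/1000).
Step 1 — canal discharge (Manning's equation):
  Q = (1/0.0322) * 3.893 * 0.6727^(2/3) * 0.00026^(1/2) = 1.49668 m^3/s
Step 2 — delivered flow: Q_field = 1.49668*(1 - 24/100) = 1.13748 m^3/s
Step 3 — volume delivered: V = 1.13748 * 9*3600 = 36854.3 m^3
Step 4 — area served: A = V / (depth/1000) = 36854.3 / 0.046 = 801200 m^2
Therefore the field area that can be irrigated = 801200 m^2.


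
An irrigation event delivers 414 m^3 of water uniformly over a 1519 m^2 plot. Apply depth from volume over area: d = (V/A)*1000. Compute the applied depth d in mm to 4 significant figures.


d = (414 / 1519) * 1000 = 272.5 mm
Therefore the applied depth d = 272.5 mm.


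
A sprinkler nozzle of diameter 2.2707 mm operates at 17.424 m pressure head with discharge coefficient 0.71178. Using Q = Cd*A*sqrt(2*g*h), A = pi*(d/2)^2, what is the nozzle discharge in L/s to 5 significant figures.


A = pi*(2.2707e-3/2)^2 = 4.049575e-06 m^2
Q = 0.71178 * 4.049575e-06 * sqrt(2*9.81*17.424) * 1000 = 0.053294 L/s
Therefore the nozzle discharge = 0.053294 L/s.


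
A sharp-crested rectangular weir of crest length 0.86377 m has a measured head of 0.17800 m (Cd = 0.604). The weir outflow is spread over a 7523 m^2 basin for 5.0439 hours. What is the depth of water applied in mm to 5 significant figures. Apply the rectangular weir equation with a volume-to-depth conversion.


Approach: apply the rectangular weir equation with a volume-to-depth conversion, Q = (2/3)*Cd*L*sqrt(2g)*H^1.5; d = Q*t/A * 1000.
Step 1 — weir discharge:
  Q = (2/3)*0.604*0.86377*sqrt(2*9.81)*0.17800^1.5 = 0.1156973 m^3/s
Step 2 — volume: V = 0.1156973 * 5.0439*3600 = 2100.837 m^3
Step 3 — depth: d = V/A * 1000 = 2100.837/7523 * 1000 = 279.26 mm
Therefore the depth of water applied = 279.26 mm.


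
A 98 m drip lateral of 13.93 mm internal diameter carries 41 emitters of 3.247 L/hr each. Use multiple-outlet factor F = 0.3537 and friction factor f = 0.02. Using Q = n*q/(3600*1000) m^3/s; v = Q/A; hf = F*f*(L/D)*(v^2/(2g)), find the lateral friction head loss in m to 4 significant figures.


Q = 41*3.247/(3600*1000) = 3.69797e-05 m^3/s
A = pi*(13.93e-3/2)^2 = 1.52403e-04 m^2, so v = Q/A = 0.242645 m/s
hf = 0.3537*0.02*(98/0.01393)*(0.242645^2/(2*9.81)) = 0.1493 m
Therefore the lateral friction head loss = 0.1493 m.


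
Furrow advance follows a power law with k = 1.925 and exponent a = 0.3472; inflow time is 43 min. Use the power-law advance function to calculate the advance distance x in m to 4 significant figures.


Approach: apply the power-law advance function, x = k*t^a.
x = 1.925 * 43^0.3472 = 7.105 m
Therefore the advance distance x = 7.105 m.


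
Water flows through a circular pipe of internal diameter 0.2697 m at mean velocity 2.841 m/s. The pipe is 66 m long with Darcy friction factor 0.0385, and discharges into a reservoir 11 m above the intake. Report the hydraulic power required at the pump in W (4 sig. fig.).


Approach: apply continuity + Darcy-Weisbach + hydraulic power, Q = A*v; hf = f*(L/D)*(v^2/(2g)); H = static + hf; P = rho*g*Q*H.
Step 1 — flow rate (continuity, Q = A*v):
  A = pi*(0.2697/2)^2 = 0.0571284 m^2
  Q = 0.0571284 * 2.841 = 0.162302 m^3/s
Step 2 — friction head loss (Darcy-Weisbach):
  hf = 0.0385 * (66/0.2697) * (2.841^2 / (2*9.81))
  hf = 3.87585 m
Step 3 — total head: H = 11 + 3.87585 = 14.8759 m
Step 4 — hydraulic power (P = rho*g*Q*H):
  P = 1000 * 9.81 * 0.162302 * 14.8759 = 23690 W
Therefore the hydraulic power required at the pump = 23690 W.


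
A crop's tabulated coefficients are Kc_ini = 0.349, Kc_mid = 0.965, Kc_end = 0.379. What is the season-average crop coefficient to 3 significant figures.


Approach: apply a simple seasonal average, Kc_avg = (Kc_ini + Kc_mid + Kc_end)/3.
Kc_avg = (0.349 + 0.965 + 0.379)/3 = 0.564
Therefore the season-average crop coefficient = 0.564.


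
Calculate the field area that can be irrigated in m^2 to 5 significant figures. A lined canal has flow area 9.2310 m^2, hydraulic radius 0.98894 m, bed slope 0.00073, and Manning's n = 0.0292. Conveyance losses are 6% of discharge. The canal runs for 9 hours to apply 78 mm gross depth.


Approach: apply Manning's equation with a conveyance and depth budget, Q = (1/n)*A*R^(2/3)*S^(1/2); Q_field = Q*(1-loss); Area = Q_field*t/(d/1000).
Step 1 — canal discharge (Manning's equation):
  Q = (1/0.0292) * 9.2310 * 0.98894^(2/3) * 0.00073^(1/2) = 8.478271 m^3/s
Step 2 — delivered flow: Q_field = 8.478271*(1 - 6/100) = 7.969575 m^3/s
Step 3 — volume delivered: V = 7.969575 * 9*3600 = 258214.2 m^3
Step 4 — area served: A = V / (depth/1000) = 258214.2 / 0.078 = 3310400 m^2
Therefore the field area that can be irrigated = 3310400 m^2.


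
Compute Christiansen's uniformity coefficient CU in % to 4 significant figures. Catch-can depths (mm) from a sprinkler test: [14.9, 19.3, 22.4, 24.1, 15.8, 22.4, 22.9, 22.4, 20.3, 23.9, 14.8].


Approach: apply Christiansen's uniformity coefficient, CU = (1 - mean_abs_deviation/mean)*100.
mean = 20.2909 mm
mean |d_i - mean| = 2.97521 mm
CU = (1 - 2.97521/20.2909)*100 = 85.34 %
Therefore Christiansen's uniformity coefficient CU = 85.34 %.


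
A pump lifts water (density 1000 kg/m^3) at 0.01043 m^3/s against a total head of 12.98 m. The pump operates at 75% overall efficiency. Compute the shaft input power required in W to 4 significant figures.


Approach: apply hydraulic power then efficiency conversion, P = rho*g*Q*H; P_in = P/eta.
Step 1 — hydraulic power (P = rho*g*Q*H):
  P = 1000 * 9.81 * 0.01043 * 12.98 = 1328.09 W
Step 2 — input power: P_in = P/eta = 1328.09 / 0.75 = 1771 W
Therefore the shaft input power required = 1771 W.


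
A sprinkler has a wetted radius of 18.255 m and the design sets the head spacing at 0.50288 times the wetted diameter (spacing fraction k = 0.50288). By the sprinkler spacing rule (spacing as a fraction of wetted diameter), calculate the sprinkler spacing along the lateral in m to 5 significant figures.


Approach: apply the sprinkler spacing rule (spacing as a fraction of wetted diameter), S = k*(2*R).
S = 0.50288 * (2 * 18.255) = 18.360 m
Therefore the sprinkler spacing along the lateral = 18.360 m.


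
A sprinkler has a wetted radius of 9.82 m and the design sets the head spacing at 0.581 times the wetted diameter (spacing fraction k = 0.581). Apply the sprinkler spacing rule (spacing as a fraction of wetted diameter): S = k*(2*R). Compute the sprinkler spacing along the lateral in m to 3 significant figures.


S = 0.581 * (2 * 9.82) = 11.4 m
Therefore the sprinkler spacing along the lateral = 11.4 m.


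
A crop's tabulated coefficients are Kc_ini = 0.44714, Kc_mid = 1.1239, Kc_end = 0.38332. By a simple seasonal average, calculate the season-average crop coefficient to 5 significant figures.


Approach: apply a simple seasonal average, Kc_avg = (Kc_ini + Kc_mid + Kc_end)/3.
Kc_avg = (0.44714 + 1.1239 + 0.38332)/3 = 0.65145
Therefore the season-average crop coefficient = 0.65145.


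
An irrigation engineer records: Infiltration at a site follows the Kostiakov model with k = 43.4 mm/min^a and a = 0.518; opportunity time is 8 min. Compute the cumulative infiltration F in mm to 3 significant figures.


Approach: apply the Kostiakov infiltration equation, F = k*t^a.
F = 43.4 * 8^0.518 = 127 mm
Therefore the cumulative infiltration F = 127 mm.


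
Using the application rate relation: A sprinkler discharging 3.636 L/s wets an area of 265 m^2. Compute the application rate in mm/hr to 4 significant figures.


Approach: apply the application rate relation, rate = (Q/A)*3600.
rate = (3.636 / 265) * 3600 = 49.39 mm/hr
Therefore the application rate = 49.39 mm/hr.


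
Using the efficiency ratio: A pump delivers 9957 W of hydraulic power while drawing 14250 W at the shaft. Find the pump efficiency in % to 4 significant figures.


Approach: apply the efficiency ratio, eta = (P_out/P_in)*100.
eta = (9957 / 14250) * 100 = 69.87 %
Therefore the pump efficiency = 69.87 %.


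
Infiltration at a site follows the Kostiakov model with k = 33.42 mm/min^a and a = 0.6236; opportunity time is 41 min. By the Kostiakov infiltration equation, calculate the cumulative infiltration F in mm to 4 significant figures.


Approach: apply the Kostiakov infiltration equation, F = k*t^a.
F = 33.42 * 41^0.6236 = 338.6 mm
Therefore the cumulative infiltration F = 338.6 mm.


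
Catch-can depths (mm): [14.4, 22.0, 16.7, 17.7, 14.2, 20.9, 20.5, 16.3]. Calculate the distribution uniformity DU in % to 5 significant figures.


Approach: apply the low-quarter distribution uniformity, DU = (mean of lowest quarter of readings / overall mean)*100.
sorted lowest 2 of 8: [14.2, 14.4] -> mean = 14.30000 mm
overall mean = 17.83750 mm
DU = (14.30000/17.83750)*100 = 80.168 %
Therefore the distribution uniformity DU = 80.168 %.


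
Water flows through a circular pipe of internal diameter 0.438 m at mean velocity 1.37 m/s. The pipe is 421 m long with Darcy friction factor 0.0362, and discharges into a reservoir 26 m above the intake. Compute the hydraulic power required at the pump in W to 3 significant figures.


Approach: apply continuity + Darcy-Weisbach + hydraulic power, Q = A*v; hf = f*(L/D)*(v^2/(2g)); H = static + hf; P = rho*g*Q*H.
Step 1 — flow rate (continuity, Q = A*v):
  A = pi*(0.438/2)^2 = 0.15067 m^2
  Q = 0.15067 * 1.37 = 0.20642 m^3/s
Step 2 — friction head loss (Darcy-Weisbach):
  hf = 0.0362 * (421/0.438) * (1.37^2 / (2*9.81))
  hf = 3.3286 m
Step 3 — total head: H = 26 + 3.3286 = 29.329 m
Step 4 — hydraulic power (P = rho*g*Q*H):
  P = 1000 * 9.81 * 0.20642 * 29.329 = 59400 W
Therefore the hydraulic power required at the pump = 59400 W.


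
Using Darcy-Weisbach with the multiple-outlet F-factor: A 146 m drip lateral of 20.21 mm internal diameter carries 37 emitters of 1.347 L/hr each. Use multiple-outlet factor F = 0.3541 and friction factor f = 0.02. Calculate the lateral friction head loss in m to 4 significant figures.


Approach: apply Darcy-Weisbach with the multiple-outlet F-factor, Q = n*q/(3600*1000) m^3/s; v = Q/A; hf = F*f*(L/D)*(v^2/(2g)).
Q = 37*1.347/(3600*1000) = 1.38442e-05 m^3/s
A = pi*(20.21e-3/2)^2 = 3.20791e-04 m^2, so v = Q/A = 0.0431563 m/s
hf = 0.3541*0.02*(146/0.02021)*(0.0431563^2/(2*9.81)) = 0.004857 m
Therefore the lateral friction head loss = 0.004857 m.


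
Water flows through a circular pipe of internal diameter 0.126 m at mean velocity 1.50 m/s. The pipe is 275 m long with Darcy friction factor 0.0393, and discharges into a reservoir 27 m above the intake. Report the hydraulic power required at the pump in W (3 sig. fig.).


Approach: apply continuity + Darcy-Weisbach + hydraulic power, Q = A*v; hf = f*(L/D)*(v^2/(2g)); H = static + hf; P = rho*g*Q*H.
Step 1 — flow rate (continuity, Q = A*v):
  A = pi*(0.126/2)^2 = 0.012469 m^2
  Q = 0.012469 * 1.50 = 0.018703 m^3/s
Step 2 — friction head loss (Darcy-Weisbach):
  hf = 0.0393 * (275/0.126) * (1.50^2 / (2*9.81))
  hf = 9.8364 m
Step 3 — total head: H = 27 + 9.8364 = 36.836 m
Step 4 — hydraulic power (P = rho*g*Q*H):
  P = 1000 * 9.81 * 0.018703 * 36.836 = 6760 W
Therefore the hydraulic power required at the pump = 6760 W.


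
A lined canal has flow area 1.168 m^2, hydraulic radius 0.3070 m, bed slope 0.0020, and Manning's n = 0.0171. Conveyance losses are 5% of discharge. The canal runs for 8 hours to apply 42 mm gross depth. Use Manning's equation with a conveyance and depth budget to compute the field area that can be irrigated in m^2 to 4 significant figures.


Approach: apply Manning's equation with a conveyance and depth budget, Q = (1/n)*A*R^(2/3)*S^(1/2); Q_field = Q*(1-loss); Area = Q_field*t/(d/1000).
Step 1 — canal discharge (Manning's equation):
  Q = (1/0.0171) * 1.168 * 0.3070^(2/3) * 0.0020^(1/2) = 1.39013 m^3/s
Step 2 — delivered flow: Q_field = 1.39013*(1 - 5/100) = 1.32062 m^3/s
Step 3 — volume delivered: V = 1.32062 * 8*3600 = 38033.8 m^3
Step 4 — area served: A = V / (depth/1000) = 38033.8 / 0.042 = 905600 m^2
Therefore the field area that can be irrigated = 905600 m^2.


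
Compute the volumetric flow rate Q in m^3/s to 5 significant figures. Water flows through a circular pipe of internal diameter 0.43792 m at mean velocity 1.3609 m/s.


Approach: apply the continuity equation for pipe flow, Q = A * v with A = pi*(D/2)^2.
A = pi*(0.43792/2)^2 = 0.1506189 m^2
Q = 0.1506189 * 1.3609 = 0.20498 m^3/s
Therefore the volumetric flow rate Q = 0.20498 m^3/s.


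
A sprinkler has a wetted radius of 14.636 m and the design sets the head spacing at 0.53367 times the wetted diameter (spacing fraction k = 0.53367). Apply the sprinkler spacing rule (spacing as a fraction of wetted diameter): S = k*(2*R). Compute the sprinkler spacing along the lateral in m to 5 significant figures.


S = 0.53367 * (2 * 14.636) = 15.622 m
Therefore the sprinkler spacing along the lateral = 15.622 m.


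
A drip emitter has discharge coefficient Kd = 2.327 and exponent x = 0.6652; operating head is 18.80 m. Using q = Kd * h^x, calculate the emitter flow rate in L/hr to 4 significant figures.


q = 2.327 * 18.80^0.6652 = 16.38 L/hr
Therefore the emitter flow rate = 16.38 L/hr.


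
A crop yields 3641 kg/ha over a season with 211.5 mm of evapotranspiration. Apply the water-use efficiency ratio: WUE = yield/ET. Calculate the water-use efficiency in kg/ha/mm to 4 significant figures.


WUE = 3641 / 211.5 = 17.22 kg/ha/mm
Therefore the water-use efficiency = 17.22 kg/ha/mm.


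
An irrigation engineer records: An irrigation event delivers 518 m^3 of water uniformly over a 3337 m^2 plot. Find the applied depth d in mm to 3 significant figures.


Approach: apply depth from volume over area, d = (V/A)*1000.
d = (518 / 3337) * 1000 = 155 mm
Therefore the applied depth d = 155 mm.


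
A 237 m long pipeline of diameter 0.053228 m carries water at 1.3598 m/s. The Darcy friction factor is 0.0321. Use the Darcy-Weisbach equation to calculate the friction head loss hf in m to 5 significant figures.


Approach: apply the Darcy-Weisbach equation, hf = f*(L/D)*(v^2/(2g)).
hf = 0.0321 * (237/0.053228) * (1.3598^2 / (2*9.81))
hf = 13.470 m
Therefore the friction head loss hf = 13.470 m.


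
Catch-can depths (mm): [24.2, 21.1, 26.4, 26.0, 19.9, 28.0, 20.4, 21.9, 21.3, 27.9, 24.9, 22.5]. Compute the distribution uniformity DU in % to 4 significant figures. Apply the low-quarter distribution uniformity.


Approach: apply the low-quarter distribution uniformity, DU = (mean of lowest quarter of readings / overall mean)*100.
sorted lowest 3 of 12: [19.9, 20.4, 21.1] -> mean = 20.4667 mm
overall mean = 23.7083 mm
DU = (20.4667/23.7083)*100 = 86.33 %
Therefore the distribution uniformity DU = 86.33 %.


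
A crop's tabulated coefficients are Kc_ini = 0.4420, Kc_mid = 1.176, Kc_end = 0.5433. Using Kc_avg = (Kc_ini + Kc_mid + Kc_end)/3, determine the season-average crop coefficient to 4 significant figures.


Kc_avg = (0.4420 + 1.176 + 0.5433)/3 = 0.7204
Therefore the season-average crop coefficient = 0.7204.


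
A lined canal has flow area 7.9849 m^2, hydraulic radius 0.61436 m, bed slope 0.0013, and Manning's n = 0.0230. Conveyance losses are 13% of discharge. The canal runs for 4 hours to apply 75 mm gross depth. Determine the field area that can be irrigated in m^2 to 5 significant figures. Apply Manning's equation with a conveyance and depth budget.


Approach: apply Manning's equation with a conveyance and depth budget, Q = (1/n)*A*R^(2/3)*S^(1/2); Q_field = Q*(1-loss); Area = Q_field*t/(d/1000).
Step 1 — canal discharge (Manning's equation):
  Q = (1/0.0230) * 7.9849 * 0.61436^(2/3) * 0.0013^(1/2) = 9.046112 m^3/s
Step 2 — delivered flow: Q_field = 9.046112*(1 - 13/100) = 7.870117 m^3/s
Step 3 — volume delivered: V = 7.870117 * 4*3600 = 113329.7 m^3
Step 4 — area served: A = V / (depth/1000) = 113329.7 / 0.075 = 1511100 m^2
Therefore the field area that can be irrigated = 1511100 m^2.


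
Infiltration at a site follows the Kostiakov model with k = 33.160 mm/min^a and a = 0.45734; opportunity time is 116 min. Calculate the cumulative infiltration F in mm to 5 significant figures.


Approach: apply the Kostiakov infiltration equation, F = k*t^a.
F = 33.160 * 116^0.45734 = 291.59 mm
Therefore the cumulative infiltration F = 291.59 mm.


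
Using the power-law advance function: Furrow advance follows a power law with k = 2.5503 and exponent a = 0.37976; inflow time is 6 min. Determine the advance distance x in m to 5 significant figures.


Approach: apply the power-law advance function, x = k*t^a.
x = 2.5503 * 6^0.37976 = 5.0362 m
Therefore the advance distance x = 5.0362 m.


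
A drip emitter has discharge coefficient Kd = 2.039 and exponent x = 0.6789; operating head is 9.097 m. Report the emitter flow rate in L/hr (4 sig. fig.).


Approach: apply the emitter characteristic equation, q = Kd * h^x.
q = 2.039 * 9.097^0.6789 = 9.129 L/hr
Therefore the emitter flow rate = 9.129 L/hr.


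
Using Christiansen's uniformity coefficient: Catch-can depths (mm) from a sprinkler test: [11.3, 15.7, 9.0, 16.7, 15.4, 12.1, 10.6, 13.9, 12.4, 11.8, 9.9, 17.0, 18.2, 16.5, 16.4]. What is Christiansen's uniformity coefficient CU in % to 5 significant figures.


Approach: apply Christiansen's uniformity coefficient, CU = (1 - mean_abs_deviation/mean)*100.
mean = 13.79333 mm
mean |d_i - mean| = 2.593778 mm
CU = (1 - 2.593778/13.79333)*100 = 81.195 %
Therefore Christiansen's uniformity coefficient CU = 81.195 %.


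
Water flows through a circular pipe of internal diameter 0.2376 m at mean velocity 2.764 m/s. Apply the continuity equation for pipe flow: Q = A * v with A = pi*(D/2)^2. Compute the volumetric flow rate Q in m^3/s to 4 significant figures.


A = pi*(0.2376/2)^2 = 0.0443387 m^2
Q = 0.0443387 * 2.764 = 0.1226 m^3/s
Therefore the volumetric flow rate Q = 0.1226 m^3/s.


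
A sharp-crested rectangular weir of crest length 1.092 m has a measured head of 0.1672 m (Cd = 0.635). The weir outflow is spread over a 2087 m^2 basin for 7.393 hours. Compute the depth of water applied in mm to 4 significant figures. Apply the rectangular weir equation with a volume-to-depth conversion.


Approach: apply the rectangular weir equation with a volume-to-depth conversion, Q = (2/3)*Cd*L*sqrt(2g)*H^1.5; d = Q*t/A * 1000.
Step 1 — weir discharge:
  Q = (2/3)*0.635*1.092*sqrt(2*9.81)*0.1672^1.5 = 0.139994 m^3/s
Step 2 — volume: V = 0.139994 * 7.393*3600 = 3725.91 m^3
Step 3 — depth: d = V/A * 1000 = 3725.91/2087 * 1000 = 1785 mm
Therefore the depth of water applied = 1785 mm.


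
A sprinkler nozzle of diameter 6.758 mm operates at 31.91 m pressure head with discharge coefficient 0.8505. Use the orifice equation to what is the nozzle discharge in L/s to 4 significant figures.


Approach: apply the orifice equation, Q = Cd*A*sqrt(2*g*h), A = pi*(d/2)^2.
A = pi*(6.758e-3/2)^2 = 3.58696e-05 m^2
Q = 0.8505 * 3.58696e-05 * sqrt(2*9.81*31.91) * 1000 = 0.7633 L/s
Therefore the nozzle discharge = 0.7633 L/s.


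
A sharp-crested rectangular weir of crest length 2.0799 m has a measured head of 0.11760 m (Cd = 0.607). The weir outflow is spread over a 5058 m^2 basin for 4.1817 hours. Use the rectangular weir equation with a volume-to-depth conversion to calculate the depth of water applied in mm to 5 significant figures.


Approach: apply the rectangular weir equation with a volume-to-depth conversion, Q = (2/3)*Cd*L*sqrt(2g)*H^1.5; d = Q*t/A * 1000.
Step 1 — weir discharge:
  Q = (2/3)*0.607*2.0799*sqrt(2*9.81)*0.11760^1.5 = 0.1503489 m^3/s
Step 2 — volume: V = 0.1503489 * 4.1817*3600 = 2263.371 m^3
Step 3 — depth: d = V/A * 1000 = 2263.371/5058 * 1000 = 447.48 mm
Therefore the depth of water applied = 447.48 mm.


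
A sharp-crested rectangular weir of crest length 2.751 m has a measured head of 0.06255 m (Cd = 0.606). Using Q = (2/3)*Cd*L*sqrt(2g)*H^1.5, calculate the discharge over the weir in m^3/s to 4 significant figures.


Q = (2/3)*0.606*2.751*sqrt(2*9.81)*0.06255^1.5 = 0.07701 m^3/s
Therefore the discharge over the weir = 0.07701 m^3/s.


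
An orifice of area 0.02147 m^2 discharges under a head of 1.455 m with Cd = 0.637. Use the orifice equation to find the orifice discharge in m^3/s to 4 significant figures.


Approach: apply the orifice equation, Q = Cd*A*sqrt(2*g*h).
Q = 0.637 * 0.02147 * sqrt(2*9.81*1.455) = 0.07307 m^3/s
Therefore the orifice discharge = 0.07307 m^3/s.


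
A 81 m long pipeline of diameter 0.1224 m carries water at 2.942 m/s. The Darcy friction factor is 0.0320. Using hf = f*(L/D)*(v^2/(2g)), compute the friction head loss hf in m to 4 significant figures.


hf = 0.0320 * (81/0.1224) * (2.942^2 / (2*9.81))
hf = 9.342 m
Therefore the friction head loss hf = 9.342 m.


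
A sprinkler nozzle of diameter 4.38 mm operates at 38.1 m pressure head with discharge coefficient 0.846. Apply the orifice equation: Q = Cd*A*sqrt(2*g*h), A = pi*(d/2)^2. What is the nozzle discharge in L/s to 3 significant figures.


A = pi*(4.38e-3/2)^2 = 1.5067e-05 m^2
Q = 0.846 * 1.5067e-05 * sqrt(2*9.81*38.1) * 1000 = 0.349 L/s
Therefore the nozzle discharge = 0.349 L/s.


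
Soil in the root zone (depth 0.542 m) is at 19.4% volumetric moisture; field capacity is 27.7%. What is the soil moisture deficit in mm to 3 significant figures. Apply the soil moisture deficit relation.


Approach: apply the soil moisture deficit relation, SMD = (FC - theta)/100 * depth * 1000.
SMD = (27.7 - 19.4)/100 * 0.542 * 1000 = 45.0 mm
Therefore the soil moisture deficit = 45.0 mm.


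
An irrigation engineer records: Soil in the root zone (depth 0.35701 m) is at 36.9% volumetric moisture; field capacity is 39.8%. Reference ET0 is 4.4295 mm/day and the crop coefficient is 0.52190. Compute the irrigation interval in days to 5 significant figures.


Approach: apply soil-water budget scheduling, SMD = (FC-theta)/100*depth*1000; ETc = ET0*Kc; interval = SMD/ETc.
Step 1 — soil moisture deficit:
  SMD = (39.8 - 36.9)/100 * 0.35701 * 1000 = 10.35329 mm
Step 2 — daily crop ET (ETc = ET0*Kc):
  ETc = 4.4295 * 0.52190 = 2.311756 mm/day
Step 3 — irrigation interval (SMD/ETc):
  interval = 10.35329 / 2.311756 = 4.4785 days
Therefore the irrigation interval = 4.4785 days.


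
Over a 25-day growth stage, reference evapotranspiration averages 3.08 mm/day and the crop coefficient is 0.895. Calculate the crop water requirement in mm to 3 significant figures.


Approach: apply the crop water requirement relation, CWR = ET0 * Kc * days.
CWR = 3.08 * 0.895 * 25 = 68.9 mm
Therefore the crop water requirement = 68.9 mm.


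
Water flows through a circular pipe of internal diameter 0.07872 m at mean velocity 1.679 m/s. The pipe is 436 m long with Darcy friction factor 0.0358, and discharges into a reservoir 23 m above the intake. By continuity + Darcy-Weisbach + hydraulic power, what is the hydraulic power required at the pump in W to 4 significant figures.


Approach: apply continuity + Darcy-Weisbach + hydraulic power, Q = A*v; hf = f*(L/D)*(v^2/(2g)); H = static + hf; P = rho*g*Q*H.
Step 1 — flow rate (continuity, Q = A*v):
  A = pi*(0.07872/2)^2 = 0.00486699 m^2
  Q = 0.00486699 * 1.679 = 0.00817167 m^3/s
Step 2 — friction head loss (Darcy-Weisbach):
  hf = 0.0358 * (436/0.07872) * (1.679^2 / (2*9.81))
  hf = 28.4896 m
Step 3 — total head: H = 23 + 28.4896 = 51.4896 m
Step 4 — hydraulic power (P = rho*g*Q*H):
  P = 1000 * 9.81 * 0.00817167 * 51.4896 = 4128 W
Therefore the hydraulic power required at the pump = 4128 W.


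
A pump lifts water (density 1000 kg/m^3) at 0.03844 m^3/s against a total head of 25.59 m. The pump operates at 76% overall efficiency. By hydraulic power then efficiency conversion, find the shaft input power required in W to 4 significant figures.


Approach: apply hydraulic power then efficiency conversion, P = rho*g*Q*H; P_in = P/eta.
Step 1 — hydraulic power (P = rho*g*Q*H):
  P = 1000 * 9.81 * 0.03844 * 25.59 = 9649.90 W
Step 2 — input power: P_in = P/eta = 9649.90 / 0.76 = 12700 W
Therefore the shaft input power required = 12700 W.


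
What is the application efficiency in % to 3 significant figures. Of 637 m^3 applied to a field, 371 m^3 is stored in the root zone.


Approach: apply the application efficiency ratio, Ea = (stored/applied)*100.
Ea = (371/637)*100 = 58.2 %
Therefore the application efficiency = 58.2 %.


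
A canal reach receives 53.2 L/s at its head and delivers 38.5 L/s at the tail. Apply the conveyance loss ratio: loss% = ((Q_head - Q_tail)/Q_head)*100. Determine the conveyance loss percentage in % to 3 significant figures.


loss = ((53.2 - 38.5)/53.2)*100 = 27.6 %
Therefore the conveyance loss percentage = 27.6 %.


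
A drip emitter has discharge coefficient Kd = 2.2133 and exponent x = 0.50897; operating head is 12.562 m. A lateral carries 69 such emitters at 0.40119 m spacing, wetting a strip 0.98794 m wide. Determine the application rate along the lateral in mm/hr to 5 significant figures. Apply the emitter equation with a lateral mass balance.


Approach: apply the emitter equation with a lateral mass balance, q = Kd*h^x; Q = n*q; rate = Q/(n*spacing*width).
Step 1 — single emitter flow (q = Kd*h^x):
  q = 2.2133 * 12.562^0.50897 = 8.024689 L/hr
Step 2 — total lateral flow: Q = 69 * 8.024689 = 553.7036 L/hr
Step 3 — wetted area: A = 69 * 0.40119 * 0.98794 = 27.34826 m^2
Step 4 — application rate: Q/A = 553.7036/27.34826 = 20.246 mm/hr
Therefore the application rate along the lateral = 20.246 mm/hr.


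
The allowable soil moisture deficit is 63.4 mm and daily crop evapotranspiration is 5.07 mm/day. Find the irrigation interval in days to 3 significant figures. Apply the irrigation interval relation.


Approach: apply the irrigation interval relation, interval = SMD / ETc.
interval = 63.4 / 5.07 = 12.5 days
Therefore the irrigation interval = 12.5 days.


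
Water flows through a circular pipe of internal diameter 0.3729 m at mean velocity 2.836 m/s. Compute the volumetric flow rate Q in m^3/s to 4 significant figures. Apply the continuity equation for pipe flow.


Approach: apply the continuity equation for pipe flow, Q = A * v with A = pi*(D/2)^2.
A = pi*(0.3729/2)^2 = 0.109213 m^2
Q = 0.109213 * 2.836 = 0.3097 m^3/s
Therefore the volumetric flow rate Q = 0.3097 m^3/s.


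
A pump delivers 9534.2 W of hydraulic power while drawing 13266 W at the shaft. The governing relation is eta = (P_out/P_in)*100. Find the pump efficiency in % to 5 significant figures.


eta = (9534.2 / 13266) * 100 = 71.869 %
Therefore the pump efficiency = 71.869 %.


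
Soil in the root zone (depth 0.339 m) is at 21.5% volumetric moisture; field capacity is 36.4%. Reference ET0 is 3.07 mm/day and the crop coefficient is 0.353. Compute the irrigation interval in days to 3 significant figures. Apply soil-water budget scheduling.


Approach: apply soil-water budget scheduling, SMD = (FC-theta)/100*depth*1000; ETc = ET0*Kc; interval = SMD/ETc.
Step 1 — soil moisture deficit:
  SMD = (36.4 - 21.5)/100 * 0.339 * 1000 = 50.511 mm
Step 2 — daily crop ET (ETc = ET0*Kc):
  ETc = 3.07 * 0.353 = 1.0837 mm/day
Step 3 — irrigation interval (SMD/ETc):
  interval = 50.511 / 1.0837 = 46.6 days
Therefore the irrigation interval = 46.6 days.


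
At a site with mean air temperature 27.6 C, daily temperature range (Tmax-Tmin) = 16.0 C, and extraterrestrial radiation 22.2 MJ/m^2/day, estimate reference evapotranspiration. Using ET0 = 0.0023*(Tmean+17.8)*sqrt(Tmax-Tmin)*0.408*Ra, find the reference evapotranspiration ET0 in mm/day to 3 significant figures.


ET0 = 0.0023*(27.6+17.8)*sqrt(16.0)*0.408*22.2 = 3.78 mm/day
Therefore the reference evapotranspiration ET0 = 3.78 mm/day.


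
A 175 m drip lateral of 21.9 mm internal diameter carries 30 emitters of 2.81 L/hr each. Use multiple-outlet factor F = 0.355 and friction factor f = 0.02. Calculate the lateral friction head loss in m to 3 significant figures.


Approach: apply Darcy-Weisbach with the multiple-outlet F-factor, Q = n*q/(3600*1000) m^3/s; v = Q/A; hf = F*f*(L/D)*(v^2/(2g)).
Q = 30*2.81/(3600*1000) = 2.3417e-05 m^3/s
A = pi*(21.9e-3/2)^2 = 3.7668e-04 m^2, so v = Q/A = 0.062165 m/s
hf = 0.355*0.02*(175/0.0219)*(0.062165^2/(2*9.81)) = 0.0112 m
Therefore the lateral friction head loss = 0.0112 m.


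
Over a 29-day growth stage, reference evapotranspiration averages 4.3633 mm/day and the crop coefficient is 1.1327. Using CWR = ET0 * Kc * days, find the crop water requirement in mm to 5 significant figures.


CWR = 4.3633 * 1.1327 * 29 = 143.33 mm
Therefore the crop water requirement = 143.33 mm.


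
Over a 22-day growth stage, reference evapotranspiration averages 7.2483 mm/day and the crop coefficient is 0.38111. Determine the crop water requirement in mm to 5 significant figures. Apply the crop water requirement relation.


Approach: apply the crop water requirement relation, CWR = ET0 * Kc * days.
CWR = 7.2483 * 0.38111 * 22 = 60.773 mm
Therefore the crop water requirement = 60.773 mm.


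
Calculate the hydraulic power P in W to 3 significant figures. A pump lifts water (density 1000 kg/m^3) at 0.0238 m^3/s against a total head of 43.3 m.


Approach: apply the hydraulic power relation, P = rho*g*Q*H.
P = 1000 * 9.81 * 0.0238 * 43.3 = 10100 W
Therefore the hydraulic power P = 10100 W.


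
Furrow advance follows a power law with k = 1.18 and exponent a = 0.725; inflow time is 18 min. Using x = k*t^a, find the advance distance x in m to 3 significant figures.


x = 1.18 * 18^0.725 = 9.59 m
Therefore the advance distance x = 9.59 m.


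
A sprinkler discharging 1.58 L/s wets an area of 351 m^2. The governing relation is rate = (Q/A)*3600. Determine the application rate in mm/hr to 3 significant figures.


rate = (1.58 / 351) * 3600 = 16.2 mm/hr
Therefore the application rate = 16.2 mm/hr.


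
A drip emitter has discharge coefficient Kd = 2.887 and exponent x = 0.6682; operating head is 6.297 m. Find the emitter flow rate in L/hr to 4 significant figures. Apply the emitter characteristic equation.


Approach: apply the emitter characteristic equation, q = Kd * h^x.
q = 2.887 * 6.297^0.6682 = 9.873 L/hr
Therefore the emitter flow rate = 9.873 L/hr.


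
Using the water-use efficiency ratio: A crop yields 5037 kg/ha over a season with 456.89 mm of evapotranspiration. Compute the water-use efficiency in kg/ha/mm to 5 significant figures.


Approach: apply the water-use efficiency ratio, WUE = yield/ET.
WUE = 5037 / 456.89 = 11.025 kg/ha/mm
Therefore the water-use efficiency = 11.025 kg/ha/mm.


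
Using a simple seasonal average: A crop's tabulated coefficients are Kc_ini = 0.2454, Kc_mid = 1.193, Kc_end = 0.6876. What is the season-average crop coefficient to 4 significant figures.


Approach: apply a simple seasonal average, Kc_avg = (Kc_ini + Kc_mid + Kc_end)/3.
Kc_avg = (0.2454 + 1.193 + 0.6876)/3 = 0.7087
Therefore the season-average crop coefficient = 0.7087.


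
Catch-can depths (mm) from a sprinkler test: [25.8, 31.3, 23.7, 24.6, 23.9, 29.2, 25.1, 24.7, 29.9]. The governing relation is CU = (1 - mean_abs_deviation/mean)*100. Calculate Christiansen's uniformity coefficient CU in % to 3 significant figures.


mean = 26.467 mm
mean |d_i - mean| = 2.4444 mm
CU = (1 - 2.4444/26.467)*100 = 90.8 %
Therefore Christiansen's uniformity coefficient CU = 90.8 %.


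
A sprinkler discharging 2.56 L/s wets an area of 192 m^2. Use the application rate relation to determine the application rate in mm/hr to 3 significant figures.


Approach: apply the application rate relation, rate = (Q/A)*3600.
rate = (2.56 / 192) * 3600 = 48.0 mm/hr
Therefore the application rate = 48.0 mm/hr.


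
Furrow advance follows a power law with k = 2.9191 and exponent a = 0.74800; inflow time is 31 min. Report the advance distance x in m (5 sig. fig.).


Approach: apply the power-law advance function, x = k*t^a.
x = 2.9191 * 31^0.74800 = 38.088 m
Therefore the advance distance x = 38.088 m.


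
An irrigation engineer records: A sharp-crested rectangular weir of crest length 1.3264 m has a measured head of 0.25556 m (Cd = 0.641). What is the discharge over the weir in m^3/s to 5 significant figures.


Approach: apply the rectangular weir equation, Q = (2/3)*Cd*L*sqrt(2g)*H^1.5.
Q = (2/3)*0.641*1.3264*sqrt(2*9.81)*0.25556^1.5 = 0.32436 m^3/s
Therefore the discharge over the weir = 0.32436 m^3/s.
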